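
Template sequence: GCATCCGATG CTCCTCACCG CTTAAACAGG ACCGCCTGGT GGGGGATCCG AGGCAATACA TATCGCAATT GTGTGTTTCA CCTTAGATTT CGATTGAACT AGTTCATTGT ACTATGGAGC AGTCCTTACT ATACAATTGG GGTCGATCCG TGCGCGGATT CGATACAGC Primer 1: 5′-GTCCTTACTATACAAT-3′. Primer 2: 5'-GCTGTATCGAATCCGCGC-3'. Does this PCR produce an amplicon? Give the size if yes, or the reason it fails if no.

Primer 1 (GTCCTTACTATACAAT) matches the top strand at positions 122–137; it acts as a forward primer.
Primer 2's reverse complement is GCGCGGATTCGATACAGC, matching the top strand at positions 152–169; it acts as a reverse primer.
The 3' ends face each other across positions 122–169, giving a 48 bp product.

Yes — a 48 bp product.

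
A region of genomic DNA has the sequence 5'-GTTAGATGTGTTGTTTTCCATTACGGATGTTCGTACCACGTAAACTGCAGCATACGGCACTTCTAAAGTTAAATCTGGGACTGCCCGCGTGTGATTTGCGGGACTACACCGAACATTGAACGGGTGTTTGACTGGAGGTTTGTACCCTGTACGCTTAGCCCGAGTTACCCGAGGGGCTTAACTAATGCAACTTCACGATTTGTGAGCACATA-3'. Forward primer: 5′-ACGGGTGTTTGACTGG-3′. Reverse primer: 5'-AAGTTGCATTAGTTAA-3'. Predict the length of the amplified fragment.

Forward primer ACGGGTGTTTGACTGG is found on the top strand at positions 120–135.
Reverse complement of the reverse primer: TTAACTAATGCAACTT. This occurs on the top strand at positions 178–193.
Product length = (reverse-primer end) − (forward-primer start) + 1 = 193 − 120 + 1 = 74 bp.

74 bp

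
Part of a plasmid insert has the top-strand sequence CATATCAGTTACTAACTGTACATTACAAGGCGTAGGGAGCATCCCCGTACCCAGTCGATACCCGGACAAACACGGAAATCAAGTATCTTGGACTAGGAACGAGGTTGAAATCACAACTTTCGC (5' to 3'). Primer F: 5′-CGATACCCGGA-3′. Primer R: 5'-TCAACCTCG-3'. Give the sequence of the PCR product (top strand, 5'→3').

Scanning the template, CGATACCCGGA occurs at positions 56–66; this primer anneals to the bottom strand there with its 3' end pointing downstream.
The reverse primer's reverse complement is CGAGGTTGA, which matches the template at positions 100–108.
The product is the template from position 56 through 108 (53 bp).

5'-CGATACCCGGACAAACACGGAAATCAAGTATCTTGGACTAGGAACGAGGTTGA-3'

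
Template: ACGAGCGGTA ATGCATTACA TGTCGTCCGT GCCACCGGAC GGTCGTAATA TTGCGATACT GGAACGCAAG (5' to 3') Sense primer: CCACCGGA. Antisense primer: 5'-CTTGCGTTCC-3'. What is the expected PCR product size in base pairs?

Scanning the template, CCACCGGA occurs at positions 32–39; this primer anneals to the bottom strand there with its 3' end pointing downstream.
The reverse primer's reverse complement is GGAACGCAAG, which matches the template at positions 61–70.
Product length = (reverse-primer end) − (forward-primer start) + 1 = 70 − 32 + 1 = 39 bp.

39 bp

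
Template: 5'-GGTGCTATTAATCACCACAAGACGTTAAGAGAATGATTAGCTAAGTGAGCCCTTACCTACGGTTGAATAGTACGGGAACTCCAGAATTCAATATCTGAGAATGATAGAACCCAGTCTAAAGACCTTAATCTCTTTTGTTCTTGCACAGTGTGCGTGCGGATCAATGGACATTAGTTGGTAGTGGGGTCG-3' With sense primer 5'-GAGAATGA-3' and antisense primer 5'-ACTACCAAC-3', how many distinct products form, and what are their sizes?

The forward primer GAGAATGA matches the top strand at positions 29–36, 97–104.
The reverse primer's reverse complement is GTTGGTAGT, matching at positions 174–182.
Each forward site pairs with the reverse site to give a product ending at position 182: sizes 154, 86 bp.

Two products: 154 bp, 86 bp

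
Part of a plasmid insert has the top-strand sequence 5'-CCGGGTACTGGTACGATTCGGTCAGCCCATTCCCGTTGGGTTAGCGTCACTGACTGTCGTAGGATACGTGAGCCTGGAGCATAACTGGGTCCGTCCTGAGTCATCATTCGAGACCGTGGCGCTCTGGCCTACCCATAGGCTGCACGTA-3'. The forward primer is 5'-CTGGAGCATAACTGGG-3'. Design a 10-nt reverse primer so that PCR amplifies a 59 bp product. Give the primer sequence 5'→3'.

5'-GTAGGCCAGA-3'

The forward primer binds at positions 74–89, so a 59 bp product ends at position 74 + 59 − 1 = 132.
The reverse primer anneals to the top strand over positions 123–132, i.e. to TCTGGCCTAC.
Its sequence written 5'→3' is the reverse complement: GTAGGCCAGA.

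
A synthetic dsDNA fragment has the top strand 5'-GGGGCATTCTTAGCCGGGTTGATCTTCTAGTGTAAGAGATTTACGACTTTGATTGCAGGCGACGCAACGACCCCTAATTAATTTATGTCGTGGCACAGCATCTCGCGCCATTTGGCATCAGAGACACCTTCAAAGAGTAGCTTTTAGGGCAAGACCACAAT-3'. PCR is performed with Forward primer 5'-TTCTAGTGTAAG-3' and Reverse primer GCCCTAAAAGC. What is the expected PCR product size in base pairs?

Scanning the template, TTCTAGTGTAAG occurs at positions 25–36; this primer anneals to the bottom strand there with its 3' end pointing downstream.
The reverse primer's reverse complement is GCTTTTAGGGC, which matches the template at positions 140–150.
Amplicon spans positions 25–150: 126 bp.

126 bp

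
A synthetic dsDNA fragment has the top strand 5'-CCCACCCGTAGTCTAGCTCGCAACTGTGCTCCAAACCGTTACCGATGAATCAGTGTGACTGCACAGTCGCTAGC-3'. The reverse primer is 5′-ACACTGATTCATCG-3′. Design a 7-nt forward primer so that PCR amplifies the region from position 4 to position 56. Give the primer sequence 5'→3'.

5'-ACCCGTA-3'

The reverse primer's reverse complement CGATGAATCAGTGT matches the template at positions 43–56; the product starts at position 4.
The forward primer is identical to the top strand over positions 4–10: ACCCGTA.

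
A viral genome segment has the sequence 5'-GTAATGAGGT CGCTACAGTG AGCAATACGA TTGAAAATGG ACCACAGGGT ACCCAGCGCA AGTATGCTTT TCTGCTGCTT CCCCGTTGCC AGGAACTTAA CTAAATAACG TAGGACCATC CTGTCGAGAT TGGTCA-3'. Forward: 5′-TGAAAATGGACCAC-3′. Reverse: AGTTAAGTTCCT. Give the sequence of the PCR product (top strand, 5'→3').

The forward primer matches the template at positions 32–45.
Reverse complement of the reverse primer: AGGAACTTAACT. This occurs on the top strand at positions 91–102.
The product is the template from position 32 through 102 (71 bp).

5'-TGAAAATGGACCACAGGGTACCCAGCGCAAGTATGCTTTTCTGCTGCTTCCCCGTTGCCAGGAACTTAACT-3'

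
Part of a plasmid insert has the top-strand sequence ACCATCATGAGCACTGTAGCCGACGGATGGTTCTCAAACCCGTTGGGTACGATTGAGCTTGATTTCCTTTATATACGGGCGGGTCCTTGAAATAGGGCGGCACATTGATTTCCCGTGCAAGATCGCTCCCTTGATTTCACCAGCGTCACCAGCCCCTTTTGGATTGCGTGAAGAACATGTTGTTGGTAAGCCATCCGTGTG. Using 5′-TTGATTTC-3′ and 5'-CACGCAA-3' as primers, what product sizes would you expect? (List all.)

The forward primer TTGATTTC matches the top strand at positions 59–66, 105–112, 131–138.
The reverse primer's reverse complement is TTGCGTG, matching at positions 164–170.
Each forward site pairs with the reverse site to give a product ending at position 170: sizes 112, 66, 40 bp.

112 bp, 66 bp, 40 bp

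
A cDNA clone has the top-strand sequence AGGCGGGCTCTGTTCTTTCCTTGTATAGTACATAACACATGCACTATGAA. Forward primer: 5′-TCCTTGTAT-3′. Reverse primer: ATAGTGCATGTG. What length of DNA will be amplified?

30 bp

Scanning the template, TCCTTGTAT occurs at positions 18–26; this primer anneals to the bottom strand there with its 3' end pointing downstream.
Taking the reverse complement of ATAGTGCATGTG gives CACATGCACTAT, found at positions 36–47 on the template; the primer anneals here to the top strand with its 3' end pointing upstream.
The product runs from position 18 to position 47, so its length is 47 − 18 + 1 = 30 bp.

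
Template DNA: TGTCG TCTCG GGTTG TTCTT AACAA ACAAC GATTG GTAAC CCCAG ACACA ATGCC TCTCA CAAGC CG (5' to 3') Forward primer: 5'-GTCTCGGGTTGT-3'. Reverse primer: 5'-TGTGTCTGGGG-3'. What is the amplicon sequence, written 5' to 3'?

5'-GTCTCGGGTTGTTCTTAACAAACAACGATTGGTAACCCCAGACACA-3'

The forward primer matches the template at positions 5–16.
Reverse complement of the reverse primer: CCCCAGACACA. This occurs on the top strand at positions 40–50.
The product is the template from position 5 through 50 (46 bp).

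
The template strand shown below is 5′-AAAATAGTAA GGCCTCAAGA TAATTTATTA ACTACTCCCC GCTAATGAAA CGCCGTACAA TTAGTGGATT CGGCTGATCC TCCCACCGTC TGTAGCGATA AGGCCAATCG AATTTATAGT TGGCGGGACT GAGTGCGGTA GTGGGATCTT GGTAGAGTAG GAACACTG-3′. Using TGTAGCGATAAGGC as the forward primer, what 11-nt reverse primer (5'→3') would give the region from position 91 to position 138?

5'-CCGCACTCAGT-3'

The product's 3' end on the top strand is position 138.
The reverse primer anneals to the top strand over positions 128–138, i.e. to ACTGAGTGCGG.
Its sequence written 5'→3' is the reverse complement: CCGCACTCAGT.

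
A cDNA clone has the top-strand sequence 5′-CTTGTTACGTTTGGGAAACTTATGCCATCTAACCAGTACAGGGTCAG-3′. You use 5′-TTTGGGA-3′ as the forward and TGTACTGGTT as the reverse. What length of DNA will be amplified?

Forward primer TTTGGGA is found on the top strand at positions 10–16.
Taking the reverse complement of TGTACTGGTT gives AACCAGTACA, found at positions 31–40 on the template; the primer anneals here to the top strand with its 3' end pointing upstream.
The product runs from position 10 to position 40, so its length is 40 − 10 + 1 = 31 bp.

31 bp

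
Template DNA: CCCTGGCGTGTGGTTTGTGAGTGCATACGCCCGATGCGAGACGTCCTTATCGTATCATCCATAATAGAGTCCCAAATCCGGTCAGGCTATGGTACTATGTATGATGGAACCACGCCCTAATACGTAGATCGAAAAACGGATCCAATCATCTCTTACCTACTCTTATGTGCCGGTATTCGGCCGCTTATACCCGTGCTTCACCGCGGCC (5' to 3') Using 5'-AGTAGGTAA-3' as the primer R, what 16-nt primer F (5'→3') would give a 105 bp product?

5'-ATCCATAATAGAGTCC-3'

The reverse primer's reverse complement TTACCTACT matches the template at positions 153–161, so the product ends at position 161.
A 105 bp product then starts at position 161 − 105 + 1 = 57.
The forward primer is identical to the top strand there: ATCCATAATAGAGTCC.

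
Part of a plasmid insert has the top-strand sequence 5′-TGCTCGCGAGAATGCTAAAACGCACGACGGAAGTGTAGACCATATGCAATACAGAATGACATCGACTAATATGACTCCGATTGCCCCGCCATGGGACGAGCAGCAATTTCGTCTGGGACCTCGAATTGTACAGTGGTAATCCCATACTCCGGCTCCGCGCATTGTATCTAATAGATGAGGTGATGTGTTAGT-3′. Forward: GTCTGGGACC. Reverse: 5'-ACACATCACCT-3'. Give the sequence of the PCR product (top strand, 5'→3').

The forward primer matches the template at positions 111–120.
Reverse complement of the reverse primer: AGGTGATGTGT. This occurs on the top strand at positions 178–188.
The product is the template from position 111 through 188 (78 bp).

5'-GTCTGGGACCTCGAATTGTACAGTGGTAATCCCATACTCCGGCTCCGCGCATTGTATCTAATAGATGAGGTGATGTGT-3'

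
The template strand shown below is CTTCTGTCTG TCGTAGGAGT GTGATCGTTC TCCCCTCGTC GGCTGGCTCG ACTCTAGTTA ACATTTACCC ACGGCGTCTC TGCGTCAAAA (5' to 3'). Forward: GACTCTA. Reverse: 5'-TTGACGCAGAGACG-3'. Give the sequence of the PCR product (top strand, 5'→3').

The forward primer matches the template at positions 50–56.
Taking the reverse complement of TTGACGCAGAGACG gives CGTCTCTGCGTCAA, found at positions 75–88 on the template; the primer anneals here to the top strand with its 3' end pointing upstream.
The product is the template from position 50 through 88 (39 bp).

5'-GACTCTAGTTAACATTTACCCACGGCGTCTCTGCGTCAA-3'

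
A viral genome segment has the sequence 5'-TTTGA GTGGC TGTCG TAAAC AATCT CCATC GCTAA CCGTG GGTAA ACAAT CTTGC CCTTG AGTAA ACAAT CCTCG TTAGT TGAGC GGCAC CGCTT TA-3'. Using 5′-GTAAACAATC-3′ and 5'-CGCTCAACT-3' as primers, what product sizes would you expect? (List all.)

72 bp, 45 bp, 25 bp

The forward primer GTAAACAATC matches the top strand at positions 15–24, 42–51, 62–71.
The reverse primer's reverse complement is AGTTGAGCG, matching at positions 78–86.
Each forward site pairs with the reverse site to give a product ending at position 86: sizes 72, 45, 25 bp.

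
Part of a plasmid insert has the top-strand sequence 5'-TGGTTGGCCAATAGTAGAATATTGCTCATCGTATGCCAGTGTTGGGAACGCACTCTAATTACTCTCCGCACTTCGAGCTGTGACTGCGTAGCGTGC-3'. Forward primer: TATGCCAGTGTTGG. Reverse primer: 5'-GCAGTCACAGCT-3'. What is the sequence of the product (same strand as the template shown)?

The forward primer matches the template at positions 32–45.
Taking the reverse complement of GCAGTCACAGCT gives AGCTGTGACTGC, found at positions 76–87 on the template; the primer anneals here to the top strand with its 3' end pointing upstream.
The product is the template from position 32 through 87 (56 bp).

5'-TATGCCAGTGTTGGGAACGCACTCTAATTACTCTCCGCACTTCGAGCTGTGACTGC-3'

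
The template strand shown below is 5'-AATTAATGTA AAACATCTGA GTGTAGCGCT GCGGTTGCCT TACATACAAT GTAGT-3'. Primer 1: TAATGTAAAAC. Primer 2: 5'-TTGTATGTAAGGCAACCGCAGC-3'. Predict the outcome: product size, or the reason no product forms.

Primer 1 (TAATGTAAAAC) matches the top strand at positions 4–14; it acts as a forward primer.
Primer 2's reverse complement is GCTGCGGTTGCCTTACATACAA, matching the top strand at positions 28–49; it acts as a reverse primer.
The 3' ends face each other across positions 4–49, giving a 46 bp product.

Yes — a 46 bp product.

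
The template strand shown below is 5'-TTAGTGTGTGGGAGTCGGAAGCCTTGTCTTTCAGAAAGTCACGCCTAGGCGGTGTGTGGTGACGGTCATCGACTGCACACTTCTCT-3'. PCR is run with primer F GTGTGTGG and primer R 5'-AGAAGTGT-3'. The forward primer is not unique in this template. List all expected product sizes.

81 bp, 33 bp

The forward primer GTGTGTGG matches the top strand at positions 4–11, 52–59.
The reverse primer's reverse complement is ACACTTCT, matching at positions 77–84.
Each forward site pairs with the reverse site to give a product ending at position 84: sizes 81, 33 bp.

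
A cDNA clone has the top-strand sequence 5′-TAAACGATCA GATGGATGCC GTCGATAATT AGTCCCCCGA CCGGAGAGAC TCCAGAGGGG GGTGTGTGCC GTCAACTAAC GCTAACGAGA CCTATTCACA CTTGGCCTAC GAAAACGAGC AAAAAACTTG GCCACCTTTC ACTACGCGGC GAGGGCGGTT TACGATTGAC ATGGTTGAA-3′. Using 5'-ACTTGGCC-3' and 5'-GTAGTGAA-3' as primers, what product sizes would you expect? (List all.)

The forward primer ACTTGGCC matches the top strand at positions 100–107, 126–133.
The reverse primer's reverse complement is TTCACTAC, matching at positions 138–145.
Each forward site pairs with the reverse site to give a product ending at position 145: sizes 46, 20 bp.

46 bp, 20 bp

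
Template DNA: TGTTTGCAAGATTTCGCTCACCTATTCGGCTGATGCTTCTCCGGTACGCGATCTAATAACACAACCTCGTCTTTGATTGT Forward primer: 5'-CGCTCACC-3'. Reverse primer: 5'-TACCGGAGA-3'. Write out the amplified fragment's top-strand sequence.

5'-CGCTCACCTATTCGGCTGATGCTTCTCCGGTA-3'

Forward primer CGCTCACC is found on the top strand at positions 15–22.
Reverse complement of the reverse primer: TCTCCGGTA. This occurs on the top strand at positions 38–46.
The product is the template from position 15 through 46 (32 bp).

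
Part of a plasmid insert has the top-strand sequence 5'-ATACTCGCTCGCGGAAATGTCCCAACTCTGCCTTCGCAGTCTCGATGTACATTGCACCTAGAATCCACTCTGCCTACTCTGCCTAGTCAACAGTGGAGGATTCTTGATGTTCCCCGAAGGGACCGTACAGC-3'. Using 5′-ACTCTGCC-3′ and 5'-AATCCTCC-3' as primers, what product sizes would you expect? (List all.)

The forward primer ACTCTGCC matches the top strand at positions 25–32, 67–74, 76–83.
The reverse primer's reverse complement is GGAGGATT, matching at positions 95–102.
Each forward site pairs with the reverse site to give a product ending at position 102: sizes 78, 36, 27 bp.

78 bp, 36 bp, 27 bp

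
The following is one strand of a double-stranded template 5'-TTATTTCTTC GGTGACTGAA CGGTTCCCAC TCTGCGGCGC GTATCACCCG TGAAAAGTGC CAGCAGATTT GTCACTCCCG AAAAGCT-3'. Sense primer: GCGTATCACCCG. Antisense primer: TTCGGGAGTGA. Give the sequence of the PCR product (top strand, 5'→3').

The forward primer matches the template at positions 39–50.
The reverse primer's reverse complement is TCACTCCCGAA, which matches the template at positions 72–82.
The product is the template from position 39 through 82 (44 bp).

5'-GCGTATCACCCGTGAAAAGTGCCAGCAGATTTGTCACTCCCGAA-3'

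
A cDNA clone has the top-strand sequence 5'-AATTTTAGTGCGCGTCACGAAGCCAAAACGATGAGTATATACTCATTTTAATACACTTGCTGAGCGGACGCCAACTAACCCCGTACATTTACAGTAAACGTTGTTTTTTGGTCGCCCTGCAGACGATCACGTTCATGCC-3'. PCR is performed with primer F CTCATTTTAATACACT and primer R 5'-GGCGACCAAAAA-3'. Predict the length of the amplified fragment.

75 bp

Forward primer CTCATTTTAATACACT is found on the top strand at positions 42–57.
The reverse primer's reverse complement is TTTTTGGTCGCC, which matches the template at positions 105–116.
Product length = (reverse-primer end) − (forward-primer start) + 1 = 116 − 42 + 1 = 75 bp.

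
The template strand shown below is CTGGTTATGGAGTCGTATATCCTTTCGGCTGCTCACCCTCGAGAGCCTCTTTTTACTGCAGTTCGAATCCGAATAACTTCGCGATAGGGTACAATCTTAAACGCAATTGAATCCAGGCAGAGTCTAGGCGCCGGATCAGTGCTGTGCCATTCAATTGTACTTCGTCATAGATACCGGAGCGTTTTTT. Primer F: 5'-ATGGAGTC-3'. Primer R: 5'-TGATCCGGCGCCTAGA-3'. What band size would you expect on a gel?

The forward primer matches the template at positions 7–14.
Taking the reverse complement of TGATCCGGCGCCTAGA gives TCTAGGCGCCGGATCA, found at positions 123–138 on the template; the primer anneals here to the top strand with its 3' end pointing upstream.
Product length = (reverse-primer end) − (forward-primer start) + 1 = 138 − 7 + 1 = 132 bp.

132 bp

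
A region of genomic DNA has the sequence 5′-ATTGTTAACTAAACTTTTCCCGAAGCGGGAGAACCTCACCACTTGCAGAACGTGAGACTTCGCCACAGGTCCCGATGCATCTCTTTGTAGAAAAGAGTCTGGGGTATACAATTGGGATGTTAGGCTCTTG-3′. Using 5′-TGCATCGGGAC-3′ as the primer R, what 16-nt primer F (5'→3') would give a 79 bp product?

5'-ATTGTTAACTAAACTT-3'

The reverse primer's reverse complement GTCCCGATGCA matches the template at positions 69–79, so the product ends at position 79.
A 79 bp product then starts at position 79 − 79 + 1 = 1.
The forward primer is identical to the top strand there: ATTGTTAACTAAACTT.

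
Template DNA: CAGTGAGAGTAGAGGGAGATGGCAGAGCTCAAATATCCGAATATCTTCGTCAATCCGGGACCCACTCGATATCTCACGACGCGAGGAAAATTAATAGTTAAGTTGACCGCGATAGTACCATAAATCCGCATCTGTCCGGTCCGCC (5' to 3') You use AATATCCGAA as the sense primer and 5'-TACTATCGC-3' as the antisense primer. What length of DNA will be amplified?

Scanning the template, AATATCCGAA occurs at positions 32–41; this primer anneals to the bottom strand there with its 3' end pointing downstream.
The reverse primer's reverse complement is GCGATAGTA, which matches the template at positions 109–117.
The product runs from position 32 to position 117, so its length is 117 − 32 + 1 = 86 bp.

86 bp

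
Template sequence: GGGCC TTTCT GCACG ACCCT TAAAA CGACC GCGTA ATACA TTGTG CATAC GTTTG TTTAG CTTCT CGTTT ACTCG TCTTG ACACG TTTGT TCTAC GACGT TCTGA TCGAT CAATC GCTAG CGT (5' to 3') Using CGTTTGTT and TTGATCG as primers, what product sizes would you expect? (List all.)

64 bp, 30 bp

The forward primer CGTTTGTT matches the top strand at positions 50–57, 84–91.
The reverse primer's reverse complement is CGATCAA, matching at positions 107–113.
Each forward site pairs with the reverse site to give a product ending at position 113: sizes 64, 30 bp.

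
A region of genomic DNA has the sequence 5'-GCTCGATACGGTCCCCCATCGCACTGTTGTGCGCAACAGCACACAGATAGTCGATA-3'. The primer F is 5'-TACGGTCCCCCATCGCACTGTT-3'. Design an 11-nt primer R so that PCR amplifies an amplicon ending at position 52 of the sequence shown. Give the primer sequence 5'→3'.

The forward primer binds at positions 7–28; the product's 3' end on the top strand is position 52.
The reverse primer anneals to the top strand over positions 42–52, i.e. to CACAGATAGTC.
Its sequence written 5'→3' is the reverse complement: GACTATCTGTG.

5'-GACTATCTGTG-3'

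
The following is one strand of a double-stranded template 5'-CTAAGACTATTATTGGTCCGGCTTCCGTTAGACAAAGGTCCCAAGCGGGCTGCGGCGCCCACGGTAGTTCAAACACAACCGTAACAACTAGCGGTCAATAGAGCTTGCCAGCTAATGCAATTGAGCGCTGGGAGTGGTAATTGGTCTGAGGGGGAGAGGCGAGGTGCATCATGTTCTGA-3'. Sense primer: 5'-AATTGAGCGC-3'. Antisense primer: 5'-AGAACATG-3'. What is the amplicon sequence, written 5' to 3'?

Forward primer AATTGAGCGC is found on the top strand at positions 119–128.
Taking the reverse complement of AGAACATG gives CATGTTCT, found at positions 170–177 on the template; the primer anneals here to the top strand with its 3' end pointing upstream.
The product is the template from position 119 through 177 (59 bp).

5'-AATTGAGCGCTGGGAGTGGTAATTGGTCTGAGGGGGAGAGGCGAGGTGCATCATGTTCT-3'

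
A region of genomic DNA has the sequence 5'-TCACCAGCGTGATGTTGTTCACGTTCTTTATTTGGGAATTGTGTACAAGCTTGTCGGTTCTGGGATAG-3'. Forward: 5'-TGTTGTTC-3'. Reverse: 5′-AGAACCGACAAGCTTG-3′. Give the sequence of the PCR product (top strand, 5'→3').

The forward primer matches the template at positions 13–20.
Reverse complement of the reverse primer: CAAGCTTGTCGGTTCT. This occurs on the top strand at positions 46–61.
The product is the template from position 13 through 61 (49 bp).

5'-TGTTGTTCACGTTCTTTATTTGGGAATTGTGTACAAGCTTGTCGGTTCT-3'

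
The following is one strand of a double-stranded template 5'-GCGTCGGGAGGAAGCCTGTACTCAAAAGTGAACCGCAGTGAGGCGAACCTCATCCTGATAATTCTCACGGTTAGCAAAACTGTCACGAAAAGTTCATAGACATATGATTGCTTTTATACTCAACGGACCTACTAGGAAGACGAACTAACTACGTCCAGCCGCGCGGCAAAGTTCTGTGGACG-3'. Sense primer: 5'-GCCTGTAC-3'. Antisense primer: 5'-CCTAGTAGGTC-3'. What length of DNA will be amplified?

123 bp

Forward primer GCCTGTAC is found on the top strand at positions 14–21.
The reverse primer's reverse complement is GACCTACTAGG, which matches the template at positions 126–136.
Amplicon spans positions 14–136: 123 bp.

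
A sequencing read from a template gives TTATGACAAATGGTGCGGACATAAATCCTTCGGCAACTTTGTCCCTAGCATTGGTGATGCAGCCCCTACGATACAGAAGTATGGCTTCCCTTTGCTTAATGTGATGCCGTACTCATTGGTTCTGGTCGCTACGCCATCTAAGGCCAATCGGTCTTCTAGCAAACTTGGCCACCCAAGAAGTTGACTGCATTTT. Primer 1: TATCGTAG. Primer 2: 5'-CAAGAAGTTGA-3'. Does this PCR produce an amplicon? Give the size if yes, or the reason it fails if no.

No product — the primers' 3' ends point away from each other.

Primer 1 (TATCGTAG) has reverse complement CTACGATA, which matches the top strand at positions 66–73; primer 1 anneals to the top strand there with its 3' end pointing upstream toward position 66.
Primer 2 (CAAGAAGTTGA) matches the top strand directly at positions 174–184; it anneals to the bottom strand with its 3' end pointing downstream toward position 184.
The 3' ends diverge (primer 1 extends toward position 1, primer 2 toward position 193), so the primers never converge on a shared product.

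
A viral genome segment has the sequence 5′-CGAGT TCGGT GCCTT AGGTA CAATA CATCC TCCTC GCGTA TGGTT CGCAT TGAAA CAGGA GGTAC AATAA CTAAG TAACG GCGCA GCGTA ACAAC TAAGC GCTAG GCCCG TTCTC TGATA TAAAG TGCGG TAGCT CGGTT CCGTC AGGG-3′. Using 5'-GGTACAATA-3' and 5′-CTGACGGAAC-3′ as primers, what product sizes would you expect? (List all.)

The forward primer GGTACAATA matches the top strand at positions 17–25, 61–69.
The reverse primer's reverse complement is GTTCCGTCAG, matching at positions 138–147.
Each forward site pairs with the reverse site to give a product ending at position 147: sizes 131, 87 bp.

131 bp, 87 bp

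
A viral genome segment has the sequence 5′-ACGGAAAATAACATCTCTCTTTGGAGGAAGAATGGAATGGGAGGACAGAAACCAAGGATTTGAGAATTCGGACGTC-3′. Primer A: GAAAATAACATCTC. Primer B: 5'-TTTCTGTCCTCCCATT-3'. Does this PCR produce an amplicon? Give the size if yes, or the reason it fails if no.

Yes — a 48 bp product.

Primer A (GAAAATAACATCTC) matches the top strand at positions 4–17; it acts as a forward primer.
Primer B's reverse complement is AATGGGAGGACAGAAA, matching the top strand at positions 36–51; it acts as a reverse primer.
The 3' ends face each other across positions 4–51, giving a 48 bp product.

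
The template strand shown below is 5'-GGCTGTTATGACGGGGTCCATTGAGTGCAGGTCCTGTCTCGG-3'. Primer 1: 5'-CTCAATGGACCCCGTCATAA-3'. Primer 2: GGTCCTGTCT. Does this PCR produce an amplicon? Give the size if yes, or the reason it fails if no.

No product — the primers' 3' ends point away from each other.

Primer 1 (CTCAATGGACCCCGTCATAA) has reverse complement TTATGACGGGGTCCATTGAG, which matches the top strand at positions 6–25; primer 1 anneals to the top strand there with its 3' end pointing upstream toward position 6.
Primer 2 (GGTCCTGTCT) matches the top strand directly at positions 30–39; it anneals to the bottom strand with its 3' end pointing downstream toward position 39.
The 3' ends diverge (primer 1 extends toward position 1, primer 2 toward position 42), so the primers never converge on a shared product.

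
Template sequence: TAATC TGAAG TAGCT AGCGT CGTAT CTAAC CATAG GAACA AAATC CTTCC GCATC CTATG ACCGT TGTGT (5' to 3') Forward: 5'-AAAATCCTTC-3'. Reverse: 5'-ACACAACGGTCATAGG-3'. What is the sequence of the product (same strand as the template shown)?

The forward primer matches the template at positions 40–49.
Reverse complement of the reverse primer: CCTATGACCGTTGTGT. This occurs on the top strand at positions 55–70.
The product is the template from position 40 through 70 (31 bp).

5'-AAAATCCTTCCGCATCCTATGACCGTTGTGT-3'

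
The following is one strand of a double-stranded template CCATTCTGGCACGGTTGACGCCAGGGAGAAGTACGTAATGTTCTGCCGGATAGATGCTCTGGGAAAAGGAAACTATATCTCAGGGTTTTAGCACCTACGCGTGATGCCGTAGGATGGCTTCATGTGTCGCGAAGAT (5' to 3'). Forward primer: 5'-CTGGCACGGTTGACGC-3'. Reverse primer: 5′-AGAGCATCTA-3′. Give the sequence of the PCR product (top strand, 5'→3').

5'-CTGGCACGGTTGACGCCAGGGAGAAGTACGTAATGTTCTGCCGGATAGATGCTCT-3'

The forward primer matches the template at positions 6–21.
Taking the reverse complement of AGAGCATCTA gives TAGATGCTCT, found at positions 51–60 on the template; the primer anneals here to the top strand with its 3' end pointing upstream.
The product is the template from position 6 through 60 (55 bp).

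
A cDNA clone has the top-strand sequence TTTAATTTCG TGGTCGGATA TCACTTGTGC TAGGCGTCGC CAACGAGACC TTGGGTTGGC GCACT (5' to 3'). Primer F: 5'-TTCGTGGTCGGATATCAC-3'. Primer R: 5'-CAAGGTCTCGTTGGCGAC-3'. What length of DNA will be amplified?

47 bp

Forward primer TTCGTGGTCGGATATCAC is found on the top strand at positions 7–24.
Reverse complement of the reverse primer: GTCGCCAACGAGACCTTG. This occurs on the top strand at positions 36–53.
Product length = (reverse-primer end) − (forward-primer start) + 1 = 53 − 7 + 1 = 47 bp.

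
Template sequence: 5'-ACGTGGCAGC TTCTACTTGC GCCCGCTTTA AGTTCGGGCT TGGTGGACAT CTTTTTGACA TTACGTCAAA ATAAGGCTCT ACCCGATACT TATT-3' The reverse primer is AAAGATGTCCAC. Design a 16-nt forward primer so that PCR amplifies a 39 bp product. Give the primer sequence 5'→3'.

The reverse primer's reverse complement GTGGACATCTTT matches the template at positions 43–54, so the product ends at position 54.
A 39 bp product then starts at position 54 − 39 + 1 = 16.
The forward primer is identical to the top strand there: CTTGCGCCCGCTTTAA.

5'-CTTGCGCCCGCTTTAA-3'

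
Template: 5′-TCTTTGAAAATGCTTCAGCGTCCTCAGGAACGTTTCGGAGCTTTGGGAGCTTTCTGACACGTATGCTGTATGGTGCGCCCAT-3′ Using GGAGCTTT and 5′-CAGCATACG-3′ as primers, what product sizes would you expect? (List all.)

The forward primer GGAGCTTT matches the top strand at positions 37–44, 46–53.
The reverse primer's reverse complement is CGTATGCTG, matching at positions 60–68.
Each forward site pairs with the reverse site to give a product ending at position 68: sizes 32, 23 bp.

32 bp, 23 bp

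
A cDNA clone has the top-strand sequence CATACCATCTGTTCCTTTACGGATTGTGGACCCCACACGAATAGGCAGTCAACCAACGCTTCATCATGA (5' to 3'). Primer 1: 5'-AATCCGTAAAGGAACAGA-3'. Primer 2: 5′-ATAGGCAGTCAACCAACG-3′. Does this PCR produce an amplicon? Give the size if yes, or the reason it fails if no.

Primer 1 (AATCCGTAAAGGAACAGA) has reverse complement TCTGTTCCTTTACGGATT, which matches the top strand at positions 8–25; primer 1 anneals to the top strand there with its 3' end pointing upstream toward position 8.
Primer 2 (ATAGGCAGTCAACCAACG) matches the top strand directly at positions 41–58; it anneals to the bottom strand with its 3' end pointing downstream toward position 58.
The 3' ends diverge (primer 1 extends toward position 1, primer 2 toward position 69), so the primers never converge on a shared product.

No product — the primers' 3' ends point away from each other.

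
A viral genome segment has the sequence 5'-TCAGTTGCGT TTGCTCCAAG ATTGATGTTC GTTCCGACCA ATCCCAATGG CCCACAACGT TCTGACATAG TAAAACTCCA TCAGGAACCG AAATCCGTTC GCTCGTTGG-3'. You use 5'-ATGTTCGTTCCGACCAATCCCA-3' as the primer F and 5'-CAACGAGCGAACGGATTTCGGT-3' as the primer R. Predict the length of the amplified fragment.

The forward primer matches the template at positions 25–46.
Taking the reverse complement of CAACGAGCGAACGGATTTCGGT gives ACCGAAATCCGTTCGCTCGTTG, found at positions 87–108 on the template; the primer anneals here to the top strand with its 3' end pointing upstream.
Product length = (reverse-primer end) − (forward-primer start) + 1 = 108 − 25 + 1 = 84 bp.

84 bp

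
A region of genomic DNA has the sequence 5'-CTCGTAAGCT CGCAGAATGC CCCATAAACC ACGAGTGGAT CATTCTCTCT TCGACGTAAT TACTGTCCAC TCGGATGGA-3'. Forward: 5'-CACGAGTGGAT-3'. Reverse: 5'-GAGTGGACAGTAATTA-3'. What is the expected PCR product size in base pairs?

Scanning the template, CACGAGTGGAT occurs at positions 30–40; this primer anneals to the bottom strand there with its 3' end pointing downstream.
Taking the reverse complement of GAGTGGACAGTAATTA gives TAATTACTGTCCACTC, found at positions 57–72 on the template; the primer anneals here to the top strand with its 3' end pointing upstream.
The product runs from position 30 to position 72, so its length is 72 − 30 + 1 = 43 bp.

43 bp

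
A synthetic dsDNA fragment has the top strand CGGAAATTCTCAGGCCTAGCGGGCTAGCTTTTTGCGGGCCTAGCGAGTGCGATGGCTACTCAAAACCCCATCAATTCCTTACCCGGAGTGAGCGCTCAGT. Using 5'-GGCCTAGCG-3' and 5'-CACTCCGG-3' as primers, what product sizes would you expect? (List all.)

The forward primer GGCCTAGCG matches the top strand at positions 13–21, 37–45.
The reverse primer's reverse complement is CCGGAGTG, matching at positions 83–90.
Each forward site pairs with the reverse site to give a product ending at position 90: sizes 78, 54 bp.

78 bp, 54 bp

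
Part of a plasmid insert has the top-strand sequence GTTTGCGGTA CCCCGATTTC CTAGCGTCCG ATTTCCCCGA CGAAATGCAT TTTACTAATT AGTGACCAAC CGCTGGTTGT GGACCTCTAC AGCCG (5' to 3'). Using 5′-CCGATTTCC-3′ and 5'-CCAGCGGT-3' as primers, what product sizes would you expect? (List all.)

The forward primer CCGATTTCC matches the top strand at positions 13–21, 28–36.
The reverse primer's reverse complement is ACCGCTGG, matching at positions 69–76.
Each forward site pairs with the reverse site to give a product ending at position 76: sizes 64, 49 bp.

64 bp, 49 bp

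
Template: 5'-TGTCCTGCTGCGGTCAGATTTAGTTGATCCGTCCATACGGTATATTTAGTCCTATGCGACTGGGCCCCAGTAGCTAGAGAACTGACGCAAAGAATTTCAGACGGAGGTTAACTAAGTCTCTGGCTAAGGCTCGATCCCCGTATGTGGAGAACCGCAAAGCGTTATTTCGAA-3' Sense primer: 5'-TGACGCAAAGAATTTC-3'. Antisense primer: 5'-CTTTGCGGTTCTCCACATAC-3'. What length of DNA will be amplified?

77 bp

The forward primer matches the template at positions 83–98.
The reverse primer's reverse complement is GTATGTGGAGAACCGCAAAG, which matches the template at positions 140–159.
The product runs from position 83 to position 159, so its length is 159 − 83 + 1 = 77 bp.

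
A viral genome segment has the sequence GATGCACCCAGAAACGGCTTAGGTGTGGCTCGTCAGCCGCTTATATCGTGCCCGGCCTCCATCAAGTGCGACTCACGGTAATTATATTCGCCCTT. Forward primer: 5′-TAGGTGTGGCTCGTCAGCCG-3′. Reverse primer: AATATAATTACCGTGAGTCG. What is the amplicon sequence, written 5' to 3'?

5'-TAGGTGTGGCTCGTCAGCCGCTTATATCGTGCCCGGCCTCCATCAAGTGCGACTCACGGTAATTATATT-3'

The forward primer matches the template at positions 20–39.
The reverse primer's reverse complement is CGACTCACGGTAATTATATT, which matches the template at positions 69–88.
The product is the template from position 20 through 88 (69 bp).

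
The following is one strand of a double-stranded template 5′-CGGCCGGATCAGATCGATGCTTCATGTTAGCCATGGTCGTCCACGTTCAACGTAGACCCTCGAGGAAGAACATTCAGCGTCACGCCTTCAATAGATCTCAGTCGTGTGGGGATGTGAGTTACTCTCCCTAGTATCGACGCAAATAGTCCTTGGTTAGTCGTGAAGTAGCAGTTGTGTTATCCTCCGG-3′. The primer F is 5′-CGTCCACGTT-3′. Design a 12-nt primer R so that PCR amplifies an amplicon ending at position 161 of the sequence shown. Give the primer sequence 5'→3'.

The forward primer binds at positions 38–47; the product's 3' end on the top strand is position 161.
The reverse primer anneals to the top strand over positions 150–161, i.e. to TTGGTTAGTCGT.
Its sequence written 5'→3' is the reverse complement: ACGACTAACCAA.

5'-ACGACTAACCAA-3'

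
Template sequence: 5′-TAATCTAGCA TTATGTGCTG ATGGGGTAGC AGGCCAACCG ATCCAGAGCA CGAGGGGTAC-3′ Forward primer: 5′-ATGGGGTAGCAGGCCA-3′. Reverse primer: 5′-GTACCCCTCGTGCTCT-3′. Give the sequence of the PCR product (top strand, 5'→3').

5'-ATGGGGTAGCAGGCCAACCGATCCAGAGCACGAGGGGTAC-3'

Forward primer ATGGGGTAGCAGGCCA is found on the top strand at positions 21–36.
The reverse primer's reverse complement is AGAGCACGAGGGGTAC, which matches the template at positions 45–60.
The product is the template from position 21 through 60 (40 bp).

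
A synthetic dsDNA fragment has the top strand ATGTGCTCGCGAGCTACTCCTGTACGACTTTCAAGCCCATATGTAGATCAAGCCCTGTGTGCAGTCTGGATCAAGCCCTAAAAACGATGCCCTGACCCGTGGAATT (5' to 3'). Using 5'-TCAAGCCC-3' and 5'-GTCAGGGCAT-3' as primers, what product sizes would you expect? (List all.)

66 bp, 49 bp, 26 bp

The forward primer TCAAGCCC matches the top strand at positions 31–38, 48–55, 71–78.
The reverse primer's reverse complement is ATGCCCTGAC, matching at positions 87–96.
Each forward site pairs with the reverse site to give a product ending at position 96: sizes 66, 49, 26 bp.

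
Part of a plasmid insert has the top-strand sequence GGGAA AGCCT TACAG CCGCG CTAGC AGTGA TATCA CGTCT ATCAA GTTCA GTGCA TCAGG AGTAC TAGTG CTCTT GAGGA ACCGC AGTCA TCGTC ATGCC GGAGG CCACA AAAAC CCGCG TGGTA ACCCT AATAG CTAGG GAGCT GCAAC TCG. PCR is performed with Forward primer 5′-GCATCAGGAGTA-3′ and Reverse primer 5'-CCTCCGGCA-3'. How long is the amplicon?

The forward primer matches the template at positions 53–64.
The reverse primer's reverse complement is TGCCGGAGG, which matches the template at positions 97–105.
The product runs from position 53 to position 105, so its length is 105 − 53 + 1 = 53 bp.

53 bp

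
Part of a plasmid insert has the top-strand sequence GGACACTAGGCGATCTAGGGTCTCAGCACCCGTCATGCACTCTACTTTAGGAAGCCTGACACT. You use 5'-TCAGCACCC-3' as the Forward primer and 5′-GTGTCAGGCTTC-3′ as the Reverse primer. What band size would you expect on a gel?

40 bp

The forward primer matches the template at positions 23–31.
Reverse complement of the reverse primer: GAAGCCTGACAC. This occurs on the top strand at positions 51–62.
Product length = (reverse-primer end) − (forward-primer start) + 1 = 62 − 23 + 1 = 40 bp.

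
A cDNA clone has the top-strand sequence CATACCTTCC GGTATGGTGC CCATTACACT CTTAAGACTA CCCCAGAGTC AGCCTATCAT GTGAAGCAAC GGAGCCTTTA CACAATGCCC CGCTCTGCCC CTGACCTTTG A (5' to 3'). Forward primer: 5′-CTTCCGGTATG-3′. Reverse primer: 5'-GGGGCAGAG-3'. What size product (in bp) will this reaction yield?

96 bp

The forward primer matches the template at positions 6–16.
Reverse complement of the reverse primer: CTCTGCCCC. This occurs on the top strand at positions 93–101.
The product runs from position 6 to position 101, so its length is 101 − 6 + 1 = 96 bp.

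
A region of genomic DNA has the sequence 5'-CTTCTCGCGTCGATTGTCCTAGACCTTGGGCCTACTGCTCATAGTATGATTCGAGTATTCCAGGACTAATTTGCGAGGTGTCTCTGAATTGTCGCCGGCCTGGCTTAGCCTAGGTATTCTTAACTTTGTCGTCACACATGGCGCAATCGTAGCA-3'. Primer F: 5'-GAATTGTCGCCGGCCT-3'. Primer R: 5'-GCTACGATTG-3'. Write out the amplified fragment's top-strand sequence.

Forward primer GAATTGTCGCCGGCCT is found on the top strand at positions 86–101.
The reverse primer's reverse complement is CAATCGTAGC, which matches the template at positions 144–153.
The product is the template from position 86 through 153 (68 bp).

5'-GAATTGTCGCCGGCCTGGCTTAGCCTAGGTATTCTTAACTTTGTCGTCACACATGGCGCAATCGTAGC-3'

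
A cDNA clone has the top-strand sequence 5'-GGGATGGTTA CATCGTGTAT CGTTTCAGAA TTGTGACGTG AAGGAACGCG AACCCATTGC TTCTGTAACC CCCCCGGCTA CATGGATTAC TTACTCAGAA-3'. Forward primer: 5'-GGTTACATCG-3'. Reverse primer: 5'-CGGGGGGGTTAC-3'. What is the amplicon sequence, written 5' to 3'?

5'-GGTTACATCGTGTATCGTTTCAGAATTGTGACGTGAAGGAACGCGAACCCATTGCTTCTGTAACCCCCCCG-3'

Forward primer GGTTACATCG is found on the top strand at positions 6–15.
The reverse primer's reverse complement is GTAACCCCCCCG, which matches the template at positions 65–76.
The product is the template from position 6 through 76 (71 bp).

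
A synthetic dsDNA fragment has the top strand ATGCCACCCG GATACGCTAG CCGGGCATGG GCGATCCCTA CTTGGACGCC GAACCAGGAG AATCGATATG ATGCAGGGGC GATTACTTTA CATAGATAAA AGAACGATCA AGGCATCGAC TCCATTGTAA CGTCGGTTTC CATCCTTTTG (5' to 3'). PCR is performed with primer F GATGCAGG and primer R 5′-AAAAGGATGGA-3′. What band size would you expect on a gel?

Forward primer GATGCAGG is found on the top strand at positions 70–77.
The reverse primer's reverse complement is TCCATCCTTTT, which matches the template at positions 139–149.
Amplicon spans positions 70–149: 80 bp.

80 bp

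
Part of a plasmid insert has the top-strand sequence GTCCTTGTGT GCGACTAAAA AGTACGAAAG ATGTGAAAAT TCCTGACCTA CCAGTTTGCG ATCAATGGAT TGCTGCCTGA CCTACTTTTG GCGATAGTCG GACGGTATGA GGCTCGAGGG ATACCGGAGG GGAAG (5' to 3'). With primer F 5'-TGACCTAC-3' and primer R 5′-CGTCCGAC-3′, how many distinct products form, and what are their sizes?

Two products: 61 bp, 27 bp

The forward primer TGACCTAC matches the top strand at positions 44–51, 78–85.
The reverse primer's reverse complement is GTCGGACG, matching at positions 97–104.
Each forward site pairs with the reverse site to give a product ending at position 104: sizes 61, 27 bp.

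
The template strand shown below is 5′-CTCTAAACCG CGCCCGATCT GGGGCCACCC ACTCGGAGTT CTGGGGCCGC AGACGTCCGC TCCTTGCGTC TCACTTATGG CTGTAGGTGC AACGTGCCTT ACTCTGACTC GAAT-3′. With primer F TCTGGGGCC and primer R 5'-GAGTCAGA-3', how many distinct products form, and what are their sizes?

Two products: 93 bp, 71 bp

The forward primer TCTGGGGCC matches the top strand at positions 18–26, 40–48.
The reverse primer's reverse complement is TCTGACTC, matching at positions 103–110.
Each forward site pairs with the reverse site to give a product ending at position 110: sizes 93, 71 bp.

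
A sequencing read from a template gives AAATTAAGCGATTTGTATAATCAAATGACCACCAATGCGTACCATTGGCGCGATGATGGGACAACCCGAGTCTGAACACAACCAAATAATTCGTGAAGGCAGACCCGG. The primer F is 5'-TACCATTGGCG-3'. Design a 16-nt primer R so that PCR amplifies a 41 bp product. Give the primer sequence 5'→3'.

5'-TGTGTTCAGACTCGGG-3'

The forward primer binds at positions 40–50, so a 41 bp product ends at position 40 + 41 − 1 = 80.
The reverse primer anneals to the top strand over positions 65–80, i.e. to CCCGAGTCTGAACACA.
Its sequence written 5'→3' is the reverse complement: TGTGTTCAGACTCGGG.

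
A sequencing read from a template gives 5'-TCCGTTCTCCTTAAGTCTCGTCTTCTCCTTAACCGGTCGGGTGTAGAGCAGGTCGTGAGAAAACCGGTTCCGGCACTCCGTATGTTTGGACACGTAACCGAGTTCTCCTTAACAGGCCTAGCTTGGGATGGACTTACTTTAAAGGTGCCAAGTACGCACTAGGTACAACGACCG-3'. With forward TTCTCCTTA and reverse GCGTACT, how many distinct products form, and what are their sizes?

The forward primer TTCTCCTTA matches the top strand at positions 5–13, 23–31, 103–111.
The reverse primer's reverse complement is AGTACGC, matching at positions 151–157.
Each forward site pairs with the reverse site to give a product ending at position 157: sizes 153, 135, 55 bp.

Three products: 153 bp, 135 bp, 55 bp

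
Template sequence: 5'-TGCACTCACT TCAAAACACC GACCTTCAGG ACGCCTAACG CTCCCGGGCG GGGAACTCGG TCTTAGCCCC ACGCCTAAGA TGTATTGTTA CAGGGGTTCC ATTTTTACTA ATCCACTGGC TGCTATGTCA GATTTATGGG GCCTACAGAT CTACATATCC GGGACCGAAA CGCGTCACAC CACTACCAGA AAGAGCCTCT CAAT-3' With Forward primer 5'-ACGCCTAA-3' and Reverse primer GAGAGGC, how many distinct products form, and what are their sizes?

The forward primer ACGCCTAA matches the top strand at positions 31–38, 71–78.
The reverse primer's reverse complement is GCCTCTC, matching at positions 195–201.
Each forward site pairs with the reverse site to give a product ending at position 201: sizes 171, 131 bp.

Two products: 171 bp, 131 bp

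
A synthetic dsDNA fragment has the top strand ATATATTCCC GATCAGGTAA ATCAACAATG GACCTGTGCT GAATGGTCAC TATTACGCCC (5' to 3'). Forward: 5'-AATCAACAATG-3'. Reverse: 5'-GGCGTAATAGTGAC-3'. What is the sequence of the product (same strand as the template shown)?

Forward primer AATCAACAATG is found on the top strand at positions 20–30.
Taking the reverse complement of GGCGTAATAGTGAC gives GTCACTATTACGCC, found at positions 46–59 on the template; the primer anneals here to the top strand with its 3' end pointing upstream.
The product is the template from position 20 through 59 (40 bp).

5'-AATCAACAATGGACCTGTGCTGAATGGTCACTATTACGCC-3'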